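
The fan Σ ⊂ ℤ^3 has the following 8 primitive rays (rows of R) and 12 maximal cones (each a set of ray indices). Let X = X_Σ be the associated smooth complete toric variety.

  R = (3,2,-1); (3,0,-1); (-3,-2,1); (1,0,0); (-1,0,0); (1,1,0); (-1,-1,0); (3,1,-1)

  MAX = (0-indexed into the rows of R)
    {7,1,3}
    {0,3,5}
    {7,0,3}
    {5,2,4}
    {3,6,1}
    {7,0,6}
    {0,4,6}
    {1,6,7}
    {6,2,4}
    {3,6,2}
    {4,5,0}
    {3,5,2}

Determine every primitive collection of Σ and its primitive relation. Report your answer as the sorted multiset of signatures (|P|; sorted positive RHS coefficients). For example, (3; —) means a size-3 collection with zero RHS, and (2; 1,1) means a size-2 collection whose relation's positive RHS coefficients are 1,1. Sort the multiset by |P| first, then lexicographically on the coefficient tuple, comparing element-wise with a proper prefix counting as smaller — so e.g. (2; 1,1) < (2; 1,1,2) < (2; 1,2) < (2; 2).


12 collections generate NE(X_Σ); each relation:

  P = {0,2}:  v_{0} + v_{2} = 0 ; sig = (2; —)
  P = {3,4}:  v_{3} + v_{4} = 0 ; sig = (2; —)
  P = {5,6}:  v_{5} + v_{6} = 0 ; sig = (2; —)
  P = {1,4}:  v_{1} + v_{4} = v_{6} + v_{7} ; sig = (2; 1,1)
  P = {1,5}:  v_{1} + v_{5} = v_{3} + v_{7} ; sig = (2; 1,1)
  P = {2,7}:  v_{2} + v_{7} = v_{3} + v_{6} ; sig = (2; 1,1)
  P = {4,7}:  v_{4} + v_{7} = v_{0} + v_{6} ; sig = (2; 1,1)
  P = {5,7}:  v_{5} + v_{7} = v_{0} + v_{3} ; sig = (2; 1,1)
  P = {0,1}:  v_{0} + v_{1} = 2·v_{7} ; sig = (2; 2)
  P = {1,2}:  v_{1} + v_{2} = 2·v_{3} + 2·v_{6} ; sig = (2; 2,2)
  P = {0,3,6}:  v_{0} + v_{3} + v_{6} = v_{7} ; sig = (3; 1)
  P = {3,6,7}:  v_{3} + v_{6} + v_{7} = v_{1} ; sig = (3; 1)

Signatures (|P|; sorted positive RHS coefficients), sorted:
{ (2; —) ×3,  (2; 1,1) ×5,  (2; 2),  (2; 2,2),  (3; 1) ×2 }


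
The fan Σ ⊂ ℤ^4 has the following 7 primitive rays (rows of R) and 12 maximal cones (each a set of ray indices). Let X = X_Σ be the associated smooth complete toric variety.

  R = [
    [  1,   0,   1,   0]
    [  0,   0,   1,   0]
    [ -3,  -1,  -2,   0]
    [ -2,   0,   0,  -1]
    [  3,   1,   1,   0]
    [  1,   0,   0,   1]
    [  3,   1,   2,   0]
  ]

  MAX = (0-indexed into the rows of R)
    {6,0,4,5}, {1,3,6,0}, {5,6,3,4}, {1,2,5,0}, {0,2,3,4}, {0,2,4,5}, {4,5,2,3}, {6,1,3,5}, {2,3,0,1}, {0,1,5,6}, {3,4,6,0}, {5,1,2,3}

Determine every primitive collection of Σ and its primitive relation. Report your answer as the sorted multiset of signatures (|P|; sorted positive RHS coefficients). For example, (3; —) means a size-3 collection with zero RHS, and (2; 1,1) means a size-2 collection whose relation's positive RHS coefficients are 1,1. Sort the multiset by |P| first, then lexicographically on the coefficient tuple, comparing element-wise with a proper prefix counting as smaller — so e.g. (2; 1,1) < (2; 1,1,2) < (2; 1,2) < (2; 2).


Δ(Σ) — 7 vertices, 3 min non-faces:

  P={2,6}:  v_{2} + v_{6} = 0  →  sig = (2; —)
  P={1,4}:  v_{1} + v_{4} = v_{6}  →  sig = (2; 1)
  P={0,3,5}:  v_{0} + v_{3} + v_{5} = v_{1}  →  sig = (3; 1)

Signatures (|P|; sorted positive RHS coefficients), sorted:
    |P|=2: 2 collections, coeffs (), (1)
    |P|=3: 1 collection, coeffs (1)


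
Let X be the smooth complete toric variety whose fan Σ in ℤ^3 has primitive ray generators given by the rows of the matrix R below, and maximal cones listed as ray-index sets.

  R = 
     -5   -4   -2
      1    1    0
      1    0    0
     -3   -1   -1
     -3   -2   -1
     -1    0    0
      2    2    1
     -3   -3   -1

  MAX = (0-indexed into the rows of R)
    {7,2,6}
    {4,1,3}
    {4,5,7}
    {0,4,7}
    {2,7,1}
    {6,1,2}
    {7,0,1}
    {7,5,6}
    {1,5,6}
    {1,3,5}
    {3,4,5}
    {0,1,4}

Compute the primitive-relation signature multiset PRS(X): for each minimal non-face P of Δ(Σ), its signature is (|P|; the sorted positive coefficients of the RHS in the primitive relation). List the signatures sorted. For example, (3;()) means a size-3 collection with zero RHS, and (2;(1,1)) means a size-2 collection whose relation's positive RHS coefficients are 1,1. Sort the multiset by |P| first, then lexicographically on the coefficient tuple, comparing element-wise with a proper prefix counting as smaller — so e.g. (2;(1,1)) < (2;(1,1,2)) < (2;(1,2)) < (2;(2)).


|primitive collections| = 14. Relations:

  {2,5}:  v_{2} + v_{5} = 0  so sig = (2;())
  {0,6}:  v_{0} + v_{6} = v_{4}  so sig = (2;(1))
  {4,6}:  v_{4} + v_{6} = v_{5}  so sig = (2;(1))
  {2,3}:  v_{2} + v_{3} = v_{1} + v_{4}  so sig = (2;(1,1))
  {2,4}:  v_{2} + v_{4} = v_{1} + v_{7}  so sig = (2;(1,1))
  {3,6}:  v_{3} + v_{6} = v_{1} + 2·v_{5}  so sig = (2;(1,2))
  {0,3}:  v_{0} + v_{3} = v_{1} + 3·v_{4}  so sig = (2;(1,3))
  {0,5}:  v_{0} + v_{5} = 2·v_{4}  so sig = (2;(2))
  {3,7}:  v_{3} + v_{7} = 2·v_{4}  so sig = (2;(2))
  {0,2}:  v_{0} + v_{2} = 2·v_{1} + 2·v_{7}  so sig = (2;(2,2))
  {1,6,7}:  v_{1} + v_{6} + v_{7} = 0  so sig = (3;())
  {1,4,5}:  v_{1} + v_{4} + v_{5} = v_{3}  so sig = (3;(1))
  {1,4,7}:  v_{1} + v_{4} + v_{7} = v_{0}  so sig = (3;(1))
  {1,5,7}:  v_{1} + v_{5} + v_{7} = v_{4}  so sig = (3;(1))

so the primitive-relation signature multiset is
[(2;()), (2;(1)), (2;(1)), (2;(1,1)), (2;(1,1)), (2;(1,2)), (2;(1,3)), (2;(2)), (2;(2)), (2;(2,2)), (3;()), (3;(1)), (3;(1)), (3;(1))]


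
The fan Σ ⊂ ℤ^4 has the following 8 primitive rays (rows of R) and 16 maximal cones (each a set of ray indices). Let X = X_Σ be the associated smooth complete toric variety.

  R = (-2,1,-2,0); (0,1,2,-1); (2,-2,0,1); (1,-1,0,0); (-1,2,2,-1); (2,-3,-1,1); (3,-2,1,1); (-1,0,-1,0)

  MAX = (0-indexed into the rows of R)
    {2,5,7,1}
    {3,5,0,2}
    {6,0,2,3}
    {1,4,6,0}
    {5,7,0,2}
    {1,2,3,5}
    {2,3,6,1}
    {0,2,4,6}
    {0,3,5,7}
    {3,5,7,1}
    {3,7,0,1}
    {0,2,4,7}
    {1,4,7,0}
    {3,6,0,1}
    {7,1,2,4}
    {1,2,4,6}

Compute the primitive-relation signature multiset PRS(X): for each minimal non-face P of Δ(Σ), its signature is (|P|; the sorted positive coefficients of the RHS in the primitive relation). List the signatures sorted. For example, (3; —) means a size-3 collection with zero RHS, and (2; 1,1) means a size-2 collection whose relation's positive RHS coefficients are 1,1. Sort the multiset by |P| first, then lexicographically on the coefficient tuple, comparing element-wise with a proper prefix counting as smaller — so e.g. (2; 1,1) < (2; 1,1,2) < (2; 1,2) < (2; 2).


Σ has 7 primitive collections:

  • {3,4}:  v_{3} + v_{4} = v_{1}  →  sig = (2; 1)
  • {6,7}:  v_{6} + v_{7} = v_{2}  →  sig = (2; 1)
  • {4,5}:  v_{4} + v_{5} = v_{1} + v_{2} + v_{7}  →  sig = (2; 1,1,1)
  • {5,6}:  v_{5} + v_{6} = 2·v_{2} + v_{3}  →  sig = (2; 1,2)
  • {0,1,2}:  v_{0} + v_{1} + v_{2} = 0  →  sig = (3; —)
  • {2,3,7}:  v_{2} + v_{3} + v_{7} = v_{5}  →  sig = (3; 1)
  • {0,1,5}:  v_{0} + v_{1} + v_{5} = v_{3} + v_{7}  →  sig = (3; 1,1)

Hence PRS(X_Σ) =
{ (2; 1) ×2,  (2; 1,1,1),  (2; 1,2),  (3; —),  (3; 1),  (3; 1,1) }


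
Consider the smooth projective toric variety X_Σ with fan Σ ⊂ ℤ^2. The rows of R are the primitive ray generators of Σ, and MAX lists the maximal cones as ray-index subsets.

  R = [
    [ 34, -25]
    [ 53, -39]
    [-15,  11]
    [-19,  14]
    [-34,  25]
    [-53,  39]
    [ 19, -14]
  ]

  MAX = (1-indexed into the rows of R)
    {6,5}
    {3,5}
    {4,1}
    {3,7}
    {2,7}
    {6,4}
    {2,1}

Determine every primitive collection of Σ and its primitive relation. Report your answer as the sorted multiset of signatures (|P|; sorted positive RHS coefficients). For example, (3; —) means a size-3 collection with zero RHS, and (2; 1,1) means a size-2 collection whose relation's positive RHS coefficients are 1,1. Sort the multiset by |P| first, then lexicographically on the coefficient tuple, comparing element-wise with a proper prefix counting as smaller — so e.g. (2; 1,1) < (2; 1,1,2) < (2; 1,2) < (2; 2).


Σ has 14 primitive collections:

  P={1,5}:  v_{1} + v_{5} = 0  ⇒ sig = (2; —)
  P={2,6}:  v_{2} + v_{6} = 0  ⇒ sig = (2; —)
  P={4,7}:  v_{4} + v_{7} = 0  ⇒ sig = (2; —)
  P={1,3}:  v_{1} + v_{3} = v_{7}  ⇒ sig = (2; 1)
  P={1,6}:  v_{1} + v_{6} = v_{4}  ⇒ sig = (2; 1)
  P={1,7}:  v_{1} + v_{7} = v_{2}  ⇒ sig = (2; 1)
  P={2,4}:  v_{2} + v_{4} = v_{1}  ⇒ sig = (2; 1)
  P={2,5}:  v_{2} + v_{5} = v_{7}  ⇒ sig = (2; 1)
  P={3,4}:  v_{3} + v_{4} = v_{5}  ⇒ sig = (2; 1)
  P={4,5}:  v_{4} + v_{5} = v_{6}  ⇒ sig = (2; 1)
  P={5,7}:  v_{5} + v_{7} = v_{3}  ⇒ sig = (2; 1)
  P={6,7}:  v_{6} + v_{7} = v_{5}  ⇒ sig = (2; 1)
  P={2,3}:  v_{2} + v_{3} = 2·v_{7}  ⇒ sig = (2; 2)
  P={3,6}:  v_{3} + v_{6} = 2·v_{5}  ⇒ sig = (2; 2)

Sorted signature multiset PRS(X):
{ (2; —) ×3,  (2; 1) ×9,  (2; 2) ×2 }


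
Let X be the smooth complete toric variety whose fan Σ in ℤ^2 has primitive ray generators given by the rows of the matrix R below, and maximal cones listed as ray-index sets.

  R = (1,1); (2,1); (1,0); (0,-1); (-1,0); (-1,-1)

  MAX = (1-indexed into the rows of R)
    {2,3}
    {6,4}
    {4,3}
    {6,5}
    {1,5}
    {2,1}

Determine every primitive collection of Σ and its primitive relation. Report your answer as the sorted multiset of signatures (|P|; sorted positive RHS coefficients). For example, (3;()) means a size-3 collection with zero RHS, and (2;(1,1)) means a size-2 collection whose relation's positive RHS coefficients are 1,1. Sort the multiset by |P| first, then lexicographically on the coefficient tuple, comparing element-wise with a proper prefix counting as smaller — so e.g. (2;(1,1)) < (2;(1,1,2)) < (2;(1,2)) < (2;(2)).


9 collections generate NE(X_Σ); each relation:

  • {1,6}:  v_{1} + v_{6} = 0  ⟹  sig = (2;())
  • {3,5}:  v_{3} + v_{5} = 0  ⟹  sig = (2;())
  • {1,3}:  v_{1} + v_{3} = v_{2}  ⟹  sig = (2;(1))
  • {1,4}:  v_{1} + v_{4} = v_{3}  ⟹  sig = (2;(1))
  • {2,5}:  v_{2} + v_{5} = v_{1}  ⟹  sig = (2;(1))
  • {2,6}:  v_{2} + v_{6} = v_{3}  ⟹  sig = (2;(1))
  • {3,6}:  v_{3} + v_{6} = v_{4}  ⟹  sig = (2;(1))
  • {4,5}:  v_{4} + v_{5} = v_{6}  ⟹  sig = (2;(1))
  • {2,4}:  v_{2} + v_{4} = 2·v_{3}  ⟹  sig = (2;(2))

so the primitive-relation signature multiset is
    (2;())
    (2;())
    (2;(1))
    (2;(1))
    (2;(1))
    (2;(1))
    (2;(1))
    (2;(1))
    (2;(2))


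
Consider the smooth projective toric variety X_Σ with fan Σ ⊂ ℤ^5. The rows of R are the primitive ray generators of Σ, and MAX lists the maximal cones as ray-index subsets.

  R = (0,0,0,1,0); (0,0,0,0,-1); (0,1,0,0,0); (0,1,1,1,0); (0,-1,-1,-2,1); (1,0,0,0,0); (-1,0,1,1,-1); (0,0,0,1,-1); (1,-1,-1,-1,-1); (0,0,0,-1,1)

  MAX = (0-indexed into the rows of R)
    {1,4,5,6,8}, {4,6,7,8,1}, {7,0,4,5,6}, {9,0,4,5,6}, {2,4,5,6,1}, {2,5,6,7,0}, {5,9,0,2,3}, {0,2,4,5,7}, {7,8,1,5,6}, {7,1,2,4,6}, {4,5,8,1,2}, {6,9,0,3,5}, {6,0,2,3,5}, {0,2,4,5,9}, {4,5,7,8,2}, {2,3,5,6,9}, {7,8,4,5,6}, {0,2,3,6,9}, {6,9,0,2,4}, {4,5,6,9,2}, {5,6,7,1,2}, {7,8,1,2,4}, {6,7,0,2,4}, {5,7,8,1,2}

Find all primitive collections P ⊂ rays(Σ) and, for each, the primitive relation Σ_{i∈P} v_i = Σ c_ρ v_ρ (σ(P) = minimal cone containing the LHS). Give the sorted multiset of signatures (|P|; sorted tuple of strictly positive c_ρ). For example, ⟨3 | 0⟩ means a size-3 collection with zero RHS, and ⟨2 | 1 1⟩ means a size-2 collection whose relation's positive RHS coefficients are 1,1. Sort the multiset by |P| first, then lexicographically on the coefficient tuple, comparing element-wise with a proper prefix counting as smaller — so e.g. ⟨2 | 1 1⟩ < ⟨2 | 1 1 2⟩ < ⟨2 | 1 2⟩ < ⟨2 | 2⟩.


|primitive collections| = 14. Relations:

  P={7,9}:  v_{7} + v_{9} = 0 ; sig = ⟨2 | 0⟩
  P={0,1}:  v_{0} + v_{1} = v_{7} ; sig = ⟨2 | 1⟩
  P={3,4}:  v_{3} + v_{4} = v_{9} ; sig = ⟨2 | 1⟩
  P={3,8}:  v_{3} + v_{8} = v_{1} + v_{5} ; sig = ⟨2 | 1 1⟩
  P={1,3}:  v_{1} + v_{3} = v_{2} + v_{5} + v_{6} ; sig = ⟨2 | 1 1 1⟩
  P={8,9}:  v_{8} + v_{9} = v_{1} + v_{4} + v_{5} ; sig = ⟨2 | 1 1 1⟩
  P={1,9}:  v_{1} + v_{9} = v_{2} + v_{4} + v_{5} + v_{6} ; sig = ⟨2 | 1 1 1 1⟩
  P={3,7}:  v_{3} + v_{7} = v_{0} + v_{2} + v_{5} + v_{6} ; sig = ⟨2 | 1 1 1 1⟩
  P={0,8}:  v_{0} + v_{8} = v_{4} + v_{5} + 2·v_{7} ; sig = ⟨2 | 1 1 2⟩
  P={2,6,8}:  v_{2} + v_{6} + v_{8} = 2·v_{1} ; sig = ⟨3 | 2⟩
  P={1,4,5,7}:  v_{1} + v_{4} + v_{5} + v_{7} = v_{8} ; sig = ⟨4 | 1⟩
  P={0,2,4,5,6}:  v_{0} + v_{2} + v_{4} + v_{5} + v_{6} = 0 ; sig = ⟨5 | 0⟩
  P={0,2,5,6,9}:  v_{0} + v_{2} + v_{5} + v_{6} + v_{9} = v_{3} ; sig = ⟨5 | 1⟩
  P={2,4,5,6,7}:  v_{2} + v_{4} + v_{5} + v_{6} + v_{7} = v_{1} ; sig = ⟨5 | 1⟩

Hence PRS(X_Σ) =
    |P|=2: 9 collections, coeffs (), (1), (1), (1,1), (1,1,1), (1,1,1), (1,1,1,1), (1,1,1,1), (1,1,2)
    |P|=3: 1 collection, coeffs (2)
    |P|=4: 1 collection, coeffs (1)
    |P|=5: 3 collections, coeffs (), (1), (1)


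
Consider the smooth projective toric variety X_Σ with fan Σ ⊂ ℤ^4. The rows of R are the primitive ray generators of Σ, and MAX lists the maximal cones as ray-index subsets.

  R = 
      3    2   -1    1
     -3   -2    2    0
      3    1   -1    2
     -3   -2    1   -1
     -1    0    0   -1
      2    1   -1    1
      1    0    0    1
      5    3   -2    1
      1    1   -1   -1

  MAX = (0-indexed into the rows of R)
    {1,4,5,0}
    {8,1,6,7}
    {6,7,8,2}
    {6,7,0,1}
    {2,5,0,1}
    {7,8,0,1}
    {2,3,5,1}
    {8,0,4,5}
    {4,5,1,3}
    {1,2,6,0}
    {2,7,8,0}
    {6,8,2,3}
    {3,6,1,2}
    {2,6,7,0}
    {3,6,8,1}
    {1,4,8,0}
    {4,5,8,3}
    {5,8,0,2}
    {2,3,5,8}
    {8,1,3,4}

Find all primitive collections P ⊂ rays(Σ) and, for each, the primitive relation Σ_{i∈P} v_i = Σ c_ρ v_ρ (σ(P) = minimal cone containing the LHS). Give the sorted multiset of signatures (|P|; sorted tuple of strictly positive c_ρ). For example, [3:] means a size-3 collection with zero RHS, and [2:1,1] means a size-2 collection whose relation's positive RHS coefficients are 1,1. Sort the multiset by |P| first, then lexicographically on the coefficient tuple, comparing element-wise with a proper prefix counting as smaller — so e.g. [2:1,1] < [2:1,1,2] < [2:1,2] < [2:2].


11 minimal non-faces of Δ(Σ) (on 9 rays):

  P = {0,3}:  v_{0} + v_{3} = 0  so sig = [2:]
  P = {4,6}:  v_{4} + v_{6} = 0  so sig = [2:]
  P = {2,4}:  v_{2} + v_{4} = v_{5}  so sig = [2:1]
  P = {5,6}:  v_{5} + v_{6} = v_{2}  so sig = [2:1]
  P = {3,7}:  v_{3} + v_{7} = v_{6} + v_{8}  so sig = [2:1,1]
  P = {4,7}:  v_{4} + v_{7} = v_{0} + v_{8}  so sig = [2:1,1]
  P = {5,7}:  v_{5} + v_{7} = v_{0} + v_{2} + v_{8}  so sig = [2:1,1,1]
  P = {1,5,8}:  v_{1} + v_{5} + v_{8} = 0  so sig = [3:]
  P = {0,6,8}:  v_{0} + v_{6} + v_{8} = v_{7}  so sig = [3:1]
  P = {1,2,8}:  v_{1} + v_{2} + v_{8} = v_{6}  so sig = [3:1]
  P = {1,2,7}:  v_{1} + v_{2} + v_{7} = v_{0} + 2·v_{6}  so sig = [3:1,2]

Hence PRS(X_Σ) =
{ [2:] ×2,  [2:1] ×2,  [2:1,1] ×2,  [2:1,1,1],  [3:],  [3:1] ×2,  [3:1,2] }


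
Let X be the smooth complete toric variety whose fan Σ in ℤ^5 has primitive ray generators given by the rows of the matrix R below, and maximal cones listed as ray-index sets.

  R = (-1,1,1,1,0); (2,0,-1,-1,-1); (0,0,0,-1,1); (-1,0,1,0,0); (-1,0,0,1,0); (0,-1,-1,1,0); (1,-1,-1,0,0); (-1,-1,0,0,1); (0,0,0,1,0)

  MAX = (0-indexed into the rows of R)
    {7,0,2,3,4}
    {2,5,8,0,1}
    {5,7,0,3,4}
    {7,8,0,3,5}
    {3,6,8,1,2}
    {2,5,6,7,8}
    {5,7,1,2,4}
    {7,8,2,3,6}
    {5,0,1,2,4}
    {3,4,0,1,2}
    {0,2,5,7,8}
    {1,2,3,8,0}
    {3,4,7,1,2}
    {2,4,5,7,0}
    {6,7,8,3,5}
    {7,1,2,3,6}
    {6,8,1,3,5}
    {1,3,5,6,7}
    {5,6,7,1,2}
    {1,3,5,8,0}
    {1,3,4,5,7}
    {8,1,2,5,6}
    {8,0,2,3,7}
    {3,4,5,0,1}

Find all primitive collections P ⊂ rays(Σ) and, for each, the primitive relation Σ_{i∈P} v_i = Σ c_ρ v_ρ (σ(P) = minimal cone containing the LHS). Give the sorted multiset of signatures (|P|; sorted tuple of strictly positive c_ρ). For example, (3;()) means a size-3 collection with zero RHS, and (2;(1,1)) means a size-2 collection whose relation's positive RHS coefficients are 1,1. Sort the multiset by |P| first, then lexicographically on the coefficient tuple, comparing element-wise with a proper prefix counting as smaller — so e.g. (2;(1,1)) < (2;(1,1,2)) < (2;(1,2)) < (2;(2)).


Σ has 6 primitive collections:

  {0,6}:  v_{0} + v_{6} = v_{8}  so sig = (2;(1))
  {4,6}:  v_{4} + v_{6} = v_{5}  so sig = (2;(1))
  {4,8}:  v_{4} + v_{8} = v_{0} + v_{5}  so sig = (2;(1,1))
  {0,1,7}:  v_{0} + v_{1} + v_{7} = 0  so sig = (3;())
  {1,7,8}:  v_{1} + v_{7} + v_{8} = v_{6}  so sig = (3;(1))
  {2,3,5}:  v_{2} + v_{3} + v_{5} = v_{7}  so sig = (3;(1))

Signatures (|P|; sorted positive RHS coefficients), sorted:
{ (2;(1)) ×2,  (2;(1,1)),  (3;()),  (3;(1)) ×2 }


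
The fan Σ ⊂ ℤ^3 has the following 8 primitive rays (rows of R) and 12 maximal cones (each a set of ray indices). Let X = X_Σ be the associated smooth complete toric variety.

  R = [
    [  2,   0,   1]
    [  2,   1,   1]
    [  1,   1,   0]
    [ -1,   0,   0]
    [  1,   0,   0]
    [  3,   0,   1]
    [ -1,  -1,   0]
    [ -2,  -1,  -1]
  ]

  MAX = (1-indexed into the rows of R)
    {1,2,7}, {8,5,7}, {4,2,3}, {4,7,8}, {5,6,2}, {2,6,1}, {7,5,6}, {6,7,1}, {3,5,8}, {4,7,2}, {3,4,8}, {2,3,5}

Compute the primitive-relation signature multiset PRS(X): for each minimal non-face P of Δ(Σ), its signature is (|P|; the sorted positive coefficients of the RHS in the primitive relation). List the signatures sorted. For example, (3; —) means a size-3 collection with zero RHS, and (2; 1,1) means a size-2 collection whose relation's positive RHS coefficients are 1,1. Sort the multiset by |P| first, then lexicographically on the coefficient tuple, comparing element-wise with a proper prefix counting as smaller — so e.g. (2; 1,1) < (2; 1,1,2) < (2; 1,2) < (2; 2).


The 12 primitive collections of Σ (r=8, n=3):

  {2,8}:  v_{2} + v_{8} = 0  →  sig = (2; —)
  {3,7}:  v_{3} + v_{7} = 0  →  sig = (2; —)
  {4,5}:  v_{4} + v_{5} = 0  →  sig = (2; —)
  {1,5}:  v_{1} + v_{5} = v_{6}  →  sig = (2; 1)
  {4,6}:  v_{4} + v_{6} = v_{1}  →  sig = (2; 1)
  {1,3}:  v_{1} + v_{3} = v_{2} + v_{5}  →  sig = (2; 1,1)
  {1,4}:  v_{1} + v_{4} = v_{2} + v_{7}  →  sig = (2; 1,1)
  {1,8}:  v_{1} + v_{8} = v_{5} + v_{7}  →  sig = (2; 1,1)
  {3,6}:  v_{3} + v_{6} = v_{2} + 2·v_{5}  →  sig = (2; 1,2)
  {6,8}:  v_{6} + v_{8} = 2·v_{5} + v_{7}  →  sig = (2; 1,2)
  {2,5,7}:  v_{2} + v_{5} + v_{7} = v_{1}  →  sig = (3; 1)
  {2,6,7}:  v_{2} + v_{6} + v_{7} = 2·v_{1}  →  sig = (3; 2)

Signatures (|P|; sorted positive RHS coefficients), sorted:
{ (2; —) ×3,  (2; 1) ×2,  (2; 1,1) ×3,  (2; 1,2) ×2,  (3; 1),  (3; 2) }


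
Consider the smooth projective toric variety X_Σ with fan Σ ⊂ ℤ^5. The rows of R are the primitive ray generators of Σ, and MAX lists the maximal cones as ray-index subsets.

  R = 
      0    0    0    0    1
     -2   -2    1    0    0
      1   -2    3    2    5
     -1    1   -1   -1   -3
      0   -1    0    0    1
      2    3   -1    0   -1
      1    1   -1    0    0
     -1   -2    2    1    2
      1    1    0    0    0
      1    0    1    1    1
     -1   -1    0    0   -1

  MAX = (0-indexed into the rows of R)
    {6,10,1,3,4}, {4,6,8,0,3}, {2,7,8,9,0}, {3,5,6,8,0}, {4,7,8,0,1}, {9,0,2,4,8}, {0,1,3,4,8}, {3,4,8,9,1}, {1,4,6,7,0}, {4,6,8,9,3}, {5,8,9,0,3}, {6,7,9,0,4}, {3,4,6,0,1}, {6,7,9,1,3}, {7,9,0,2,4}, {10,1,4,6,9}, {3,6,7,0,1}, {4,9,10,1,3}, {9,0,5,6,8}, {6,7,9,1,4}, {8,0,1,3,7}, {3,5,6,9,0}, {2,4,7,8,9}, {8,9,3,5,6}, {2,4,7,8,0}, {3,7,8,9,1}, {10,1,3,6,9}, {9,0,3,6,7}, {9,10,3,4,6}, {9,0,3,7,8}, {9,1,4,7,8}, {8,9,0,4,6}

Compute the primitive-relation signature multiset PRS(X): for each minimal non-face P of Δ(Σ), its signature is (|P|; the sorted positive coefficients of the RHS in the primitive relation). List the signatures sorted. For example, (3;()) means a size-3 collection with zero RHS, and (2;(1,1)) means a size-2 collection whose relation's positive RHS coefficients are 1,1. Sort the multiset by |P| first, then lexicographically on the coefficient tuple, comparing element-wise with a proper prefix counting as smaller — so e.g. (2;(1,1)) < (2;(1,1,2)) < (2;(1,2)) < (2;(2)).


The 20 primitive collections of Σ (r=11, n=5):

  • {0,10}:  v_{0} + v_{10} = v_{1} + v_{6} — sig = (2;(1,1))
  • {2,3}:  v_{2} + v_{3} = v_{7} + v_{8} — sig = (2;(1,1))
  • {4,5}:  v_{4} + v_{5} = v_{6} + v_{8} — sig = (2;(1,1))
  • {1,5}:  v_{1} + v_{5} = v_{0} + v_{3} + v_{9} — sig = (2;(1,1,1))
  • {2,10}:  v_{2} + v_{10} = v_{4} + v_{7} + v_{9} — sig = (2;(1,1,1))
  • {5,10}:  v_{5} + v_{10} = v_{3} + v_{6} + v_{9} — sig = (2;(1,1,1))
  • {8,10}:  v_{8} + v_{10} = v_{3} + v_{4} + v_{9} — sig = (2;(1,1,1))
  • {1,2}:  v_{1} + v_{2} = v_{4} + 2·v_{7} + v_{8} — sig = (2;(1,1,2))
  • {7,10}:  v_{7} + v_{10} = 2·v_{1} + v_{6} + v_{9} — sig = (2;(1,1,2))
  • {2,5}:  v_{2} + v_{5} = 2·v_{0} + v_{8} + 2·v_{9} — sig = (2;(1,2,2))
  • {2,6}:  v_{2} + v_{6} = 2·v_{0} + v_{4} + 2·v_{9} — sig = (2;(1,2,2))
  • {5,7}:  v_{5} + v_{7} = 2·v_{0} + v_{3} + 2·v_{9} — sig = (2;(1,2,2))
  • {1,6,8}:  v_{1} + v_{6} + v_{8} = 0 — sig = (3;())
  • {0,1,9}:  v_{0} + v_{1} + v_{9} = v_{7} — sig = (3;(1))
  • {3,4,7}:  v_{3} + v_{4} + v_{7} = v_{1} — sig = (3;(1))
  • {6,7,8}:  v_{6} + v_{7} + v_{8} = v_{0} + v_{9} — sig = (3;(1,1))
  • {0,3,4,9}:  v_{0} + v_{3} + v_{4} + v_{9} = 0 — sig = (4;())
  • {0,3,6,8,9}:  v_{0} + v_{3} + v_{6} + v_{8} + v_{9} = v_{5} — sig = (5;(1))
  • {0,4,7,8,9}:  v_{0} + v_{4} + v_{7} + v_{8} + v_{9} = v_{2} — sig = (5;(1))
  • {1,3,4,6,9}:  v_{1} + v_{3} + v_{4} + v_{6} + v_{9} = v_{10} — sig = (5;(1))

Sorted signature multiset PRS(X):
    |P|=2: 12 collections, coeffs (1,1), (1,1), (1,1), (1,1,1), (1,1,1), (1,1,1), (1,1,1), (1,1,2), (1,1,2), (1,2,2), (1,2,2), (1,2,2)
    |P|=3: 4 collections, coeffs (), (1), (1), (1,1)
    |P|=4: 1 collection, coeffs ()
    |P|=5: 3 collections, coeffs (1), (1), (1)


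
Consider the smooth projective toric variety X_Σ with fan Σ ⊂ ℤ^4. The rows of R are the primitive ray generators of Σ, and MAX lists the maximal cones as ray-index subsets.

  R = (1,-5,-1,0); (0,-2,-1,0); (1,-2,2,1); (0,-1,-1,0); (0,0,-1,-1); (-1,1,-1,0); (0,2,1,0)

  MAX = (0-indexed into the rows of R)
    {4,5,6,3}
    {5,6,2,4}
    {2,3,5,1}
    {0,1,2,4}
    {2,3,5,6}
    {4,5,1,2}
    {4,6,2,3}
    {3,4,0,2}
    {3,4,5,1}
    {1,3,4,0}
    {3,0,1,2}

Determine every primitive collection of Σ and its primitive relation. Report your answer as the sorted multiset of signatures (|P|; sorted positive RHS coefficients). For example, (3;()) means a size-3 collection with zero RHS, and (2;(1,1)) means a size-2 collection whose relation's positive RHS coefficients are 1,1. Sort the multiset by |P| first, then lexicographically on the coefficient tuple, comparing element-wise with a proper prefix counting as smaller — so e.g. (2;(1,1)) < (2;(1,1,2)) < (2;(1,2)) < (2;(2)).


Σ has 5 primitive collections:

  P = {1,6}:  v_{1} + v_{6} = 0  so sig = (2;())
  P = {0,6}:  v_{0} + v_{6} = v_{2} + v_{3} + v_{4}  so sig = (2;(1,1,1))
  P = {0,5}:  v_{0} + v_{5} = 2·v_{1}  so sig = (2;(2))
  P = {1,2,3,4}:  v_{1} + v_{2} + v_{3} + v_{4} = v_{0}  so sig = (4;(1))
  P = {2,3,4,5}:  v_{2} + v_{3} + v_{4} + v_{5} = v_{1}  so sig = (4;(1))

Hence PRS(X_Σ) =
[(2;()), (2;(1,1,1)), (2;(2)), (4;(1)), (4;(1))]


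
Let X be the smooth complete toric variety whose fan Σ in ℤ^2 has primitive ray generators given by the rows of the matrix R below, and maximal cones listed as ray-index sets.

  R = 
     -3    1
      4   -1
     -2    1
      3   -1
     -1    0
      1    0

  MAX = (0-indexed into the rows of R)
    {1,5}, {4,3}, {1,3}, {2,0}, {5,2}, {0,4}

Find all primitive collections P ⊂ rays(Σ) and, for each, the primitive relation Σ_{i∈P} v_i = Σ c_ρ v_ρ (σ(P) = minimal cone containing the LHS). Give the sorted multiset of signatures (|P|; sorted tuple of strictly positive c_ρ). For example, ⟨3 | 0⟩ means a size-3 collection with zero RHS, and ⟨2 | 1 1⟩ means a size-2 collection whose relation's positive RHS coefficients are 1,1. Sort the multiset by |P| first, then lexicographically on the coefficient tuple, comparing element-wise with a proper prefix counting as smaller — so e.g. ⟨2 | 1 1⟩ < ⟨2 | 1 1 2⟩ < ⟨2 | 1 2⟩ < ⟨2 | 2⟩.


The 9 primitive collections of Σ (r=6, n=2):

  • {0,3}:  v_{0} + v_{3} = 0  ⇒ sig = ⟨2 | 0⟩
  • {4,5}:  v_{4} + v_{5} = 0  ⇒ sig = ⟨2 | 0⟩
  • {0,1}:  v_{0} + v_{1} = v_{5}  ⇒ sig = ⟨2 | 1⟩
  • {0,5}:  v_{0} + v_{5} = v_{2}  ⇒ sig = ⟨2 | 1⟩
  • {1,4}:  v_{1} + v_{4} = v_{3}  ⇒ sig = ⟨2 | 1⟩
  • {2,3}:  v_{2} + v_{3} = v_{5}  ⇒ sig = ⟨2 | 1⟩
  • {2,4}:  v_{2} + v_{4} = v_{0}  ⇒ sig = ⟨2 | 1⟩
  • {3,5}:  v_{3} + v_{5} = v_{1}  ⇒ sig = ⟨2 | 1⟩
  • {1,2}:  v_{1} + v_{2} = 2·v_{5}  ⇒ sig = ⟨2 | 2⟩

Sorted signature multiset PRS(X):
    ⟨2 | 0⟩
    ⟨2 | 0⟩
    ⟨2 | 1⟩
    ⟨2 | 1⟩
    ⟨2 | 1⟩
    ⟨2 | 1⟩
    ⟨2 | 1⟩
    ⟨2 | 1⟩
    ⟨2 | 2⟩


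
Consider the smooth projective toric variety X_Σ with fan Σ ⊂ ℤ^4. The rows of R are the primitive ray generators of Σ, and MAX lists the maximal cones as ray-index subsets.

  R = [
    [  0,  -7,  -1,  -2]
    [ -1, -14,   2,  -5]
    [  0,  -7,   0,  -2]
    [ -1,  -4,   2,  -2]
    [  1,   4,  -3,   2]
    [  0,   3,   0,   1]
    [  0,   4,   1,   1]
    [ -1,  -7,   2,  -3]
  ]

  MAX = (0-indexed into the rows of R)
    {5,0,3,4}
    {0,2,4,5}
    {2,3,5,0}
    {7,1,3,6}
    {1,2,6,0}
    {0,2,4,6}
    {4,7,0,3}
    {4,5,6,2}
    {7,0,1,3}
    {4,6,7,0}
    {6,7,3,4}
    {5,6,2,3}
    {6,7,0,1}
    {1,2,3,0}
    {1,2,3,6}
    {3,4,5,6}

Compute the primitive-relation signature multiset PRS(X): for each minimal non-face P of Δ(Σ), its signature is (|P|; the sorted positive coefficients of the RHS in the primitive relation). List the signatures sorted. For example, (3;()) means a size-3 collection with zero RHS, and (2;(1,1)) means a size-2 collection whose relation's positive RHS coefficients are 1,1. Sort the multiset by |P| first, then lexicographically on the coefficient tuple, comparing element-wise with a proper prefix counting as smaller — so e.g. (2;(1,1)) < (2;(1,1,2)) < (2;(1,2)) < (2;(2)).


7 collections generate NE(X_Σ); each relation:

  P={2,7}:  v_{2} + v_{7} = v_{1} ; sig = (2;(1))
  P={5,7}:  v_{5} + v_{7} = v_{3} ; sig = (2;(1))
  P={1,5}:  v_{1} + v_{5} = v_{2} + v_{3} ; sig = (2;(1,1))
  P={1,4}:  v_{1} + v_{4} = 2·v_{0} + v_{6} ; sig = (2;(1,2))
  P={0,5,6}:  v_{0} + v_{5} + v_{6} = 0 ; sig = (3;())
  P={0,3,6}:  v_{0} + v_{3} + v_{6} = v_{7} ; sig = (3;(1))
  P={2,3,4}:  v_{2} + v_{3} + v_{4} = v_{0} ; sig = (3;(1))

Signatures (|P|; sorted positive RHS coefficients), sorted:
    |P|=2: 4 collections, coeffs (1), (1), (1,1), (1,2)
    |P|=3: 3 collections, coeffs (), (1), (1)


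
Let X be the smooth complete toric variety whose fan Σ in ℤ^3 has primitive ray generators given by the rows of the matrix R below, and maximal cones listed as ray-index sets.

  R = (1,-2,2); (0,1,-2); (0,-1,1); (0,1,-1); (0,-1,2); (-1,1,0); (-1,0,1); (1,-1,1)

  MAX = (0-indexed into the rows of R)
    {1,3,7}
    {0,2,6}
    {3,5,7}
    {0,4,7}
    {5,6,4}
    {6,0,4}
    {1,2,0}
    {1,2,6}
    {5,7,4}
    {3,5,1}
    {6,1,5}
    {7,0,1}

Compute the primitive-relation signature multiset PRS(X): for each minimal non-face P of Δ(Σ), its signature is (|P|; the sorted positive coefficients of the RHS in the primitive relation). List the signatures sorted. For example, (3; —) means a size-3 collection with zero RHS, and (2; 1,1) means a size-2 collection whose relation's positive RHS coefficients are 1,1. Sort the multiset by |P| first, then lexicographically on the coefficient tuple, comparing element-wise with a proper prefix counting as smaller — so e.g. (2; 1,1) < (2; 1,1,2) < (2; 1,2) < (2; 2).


Δ(Σ) — 8 vertices, 12 min non-faces:

  P={1,4}:  v_{1} + v_{4} = 0  ⟹  sig = (2; —)
  P={2,3}:  v_{2} + v_{3} = 0  ⟹  sig = (2; —)
  P={0,3}:  v_{0} + v_{3} = v_{7}  ⟹  sig = (2; 1)
  P={0,5}:  v_{0} + v_{5} = v_{4}  ⟹  sig = (2; 1)
  P={2,5}:  v_{2} + v_{5} = v_{6}  ⟹  sig = (2; 1)
  P={2,7}:  v_{2} + v_{7} = v_{0}  ⟹  sig = (2; 1)
  P={3,6}:  v_{3} + v_{6} = v_{5}  ⟹  sig = (2; 1)
  P={6,7}:  v_{6} + v_{7} = v_{4}  ⟹  sig = (2; 1)
  P={2,4}:  v_{2} + v_{4} = v_{0} + v_{6}  ⟹  sig = (2; 1,1)
  P={3,4}:  v_{3} + v_{4} = v_{5} + v_{7}  ⟹  sig = (2; 1,1)
  P={0,1,6}:  v_{0} + v_{1} + v_{6} = v_{2}  ⟹  sig = (3; 1)
  P={1,5,7}:  v_{1} + v_{5} + v_{7} = v_{3}  ⟹  sig = (3; 1)

so the primitive-relation signature multiset is
{ (2; —) ×2,  (2; 1) ×6,  (2; 1,1) ×2,  (3; 1) ×2 }


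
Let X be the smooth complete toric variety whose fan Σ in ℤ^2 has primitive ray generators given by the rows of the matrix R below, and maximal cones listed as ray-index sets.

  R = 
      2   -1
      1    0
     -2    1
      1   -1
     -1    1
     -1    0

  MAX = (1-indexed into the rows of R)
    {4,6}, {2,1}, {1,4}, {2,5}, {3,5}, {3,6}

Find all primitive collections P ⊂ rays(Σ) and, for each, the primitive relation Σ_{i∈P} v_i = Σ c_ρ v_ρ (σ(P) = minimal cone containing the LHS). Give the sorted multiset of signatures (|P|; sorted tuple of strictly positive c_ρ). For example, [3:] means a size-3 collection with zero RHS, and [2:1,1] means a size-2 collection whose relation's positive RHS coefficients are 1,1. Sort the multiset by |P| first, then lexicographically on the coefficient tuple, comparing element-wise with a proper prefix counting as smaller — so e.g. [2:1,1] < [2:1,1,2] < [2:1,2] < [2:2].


9 minimal non-faces of Δ(Σ) (on 6 rays):

  • {1,3}:  v_{1} + v_{3} = 0  ⇒ sig = [2:]
  • {2,6}:  v_{2} + v_{6} = 0  ⇒ sig = [2:]
  • {4,5}:  v_{4} + v_{5} = 0  ⇒ sig = [2:]
  • {1,5}:  v_{1} + v_{5} = v_{2}  ⇒ sig = [2:1]
  • {1,6}:  v_{1} + v_{6} = v_{4}  ⇒ sig = [2:1]
  • {2,3}:  v_{2} + v_{3} = v_{5}  ⇒ sig = [2:1]
  • {2,4}:  v_{2} + v_{4} = v_{1}  ⇒ sig = [2:1]
  • {3,4}:  v_{3} + v_{4} = v_{6}  ⇒ sig = [2:1]
  • {5,6}:  v_{5} + v_{6} = v_{3}  ⇒ sig = [2:1]

Signatures (|P|; sorted positive RHS coefficients), sorted:
    [2:]
    [2:]
    [2:]
    [2:1]
    [2:1]
    [2:1]
    [2:1]
    [2:1]
    [2:1]


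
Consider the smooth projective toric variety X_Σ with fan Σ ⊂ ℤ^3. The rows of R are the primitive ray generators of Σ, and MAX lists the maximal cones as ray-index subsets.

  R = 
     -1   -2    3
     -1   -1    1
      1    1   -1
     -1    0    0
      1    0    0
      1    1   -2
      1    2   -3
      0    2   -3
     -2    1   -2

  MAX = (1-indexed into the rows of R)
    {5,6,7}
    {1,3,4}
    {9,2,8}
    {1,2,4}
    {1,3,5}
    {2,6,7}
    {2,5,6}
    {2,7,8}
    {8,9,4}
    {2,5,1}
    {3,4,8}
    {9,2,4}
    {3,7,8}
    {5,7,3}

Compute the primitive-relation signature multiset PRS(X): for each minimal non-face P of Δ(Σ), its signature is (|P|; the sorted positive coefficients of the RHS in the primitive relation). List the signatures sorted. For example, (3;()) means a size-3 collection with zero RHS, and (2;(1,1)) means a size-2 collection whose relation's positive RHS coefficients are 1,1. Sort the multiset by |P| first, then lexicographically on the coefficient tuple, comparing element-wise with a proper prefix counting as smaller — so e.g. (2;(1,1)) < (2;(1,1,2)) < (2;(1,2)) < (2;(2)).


Δ(Σ) — 9 vertices, 17 min non-faces:

  {1,7}:  v_{1} + v_{7} = 0  →  sig = (2;())
  {2,3}:  v_{2} + v_{3} = 0  →  sig = (2;())
  {4,5}:  v_{4} + v_{5} = 0  →  sig = (2;())
  {1,8}:  v_{1} + v_{8} = v_{4}  →  sig = (2;(1))
  {4,7}:  v_{4} + v_{7} = v_{8}  →  sig = (2;(1))
  {5,8}:  v_{5} + v_{8} = v_{7}  →  sig = (2;(1))
  {1,6}:  v_{1} + v_{6} = v_{2} + v_{5}  →  sig = (2;(1,1))
  {3,6}:  v_{3} + v_{6} = v_{5} + v_{7}  →  sig = (2;(1,1))
  {3,9}:  v_{3} + v_{9} = v_{4} + v_{8}  →  sig = (2;(1,1))
  {4,6}:  v_{4} + v_{6} = v_{2} + v_{7}  →  sig = (2;(1,1))
  {5,9}:  v_{5} + v_{9} = v_{2} + v_{8}  →  sig = (2;(1,1))
  {6,9}:  v_{6} + v_{9} = 2·v_{2} + v_{7} + v_{8}  →  sig = (2;(1,1,2))
  {1,9}:  v_{1} + v_{9} = v_{2} + 2·v_{4}  →  sig = (2;(1,2))
  {6,8}:  v_{6} + v_{8} = v_{2} + 2·v_{7}  →  sig = (2;(1,2))
  {7,9}:  v_{7} + v_{9} = v_{2} + 2·v_{8}  →  sig = (2;(1,2))
  {2,4,8}:  v_{2} + v_{4} + v_{8} = v_{9}  →  sig = (3;(1))
  {2,5,7}:  v_{2} + v_{5} + v_{7} = v_{6}  →  sig = (3;(1))

Signatures (|P|; sorted positive RHS coefficients), sorted:
[(2;()), (2;()), (2;()), (2;(1)), (2;(1)), (2;(1)), (2;(1,1)), (2;(1,1)), (2;(1,1)), (2;(1,1)), (2;(1,1)), (2;(1,1,2)), (2;(1,2)), (2;(1,2)), (2;(1,2)), (3;(1)), (3;(1))]


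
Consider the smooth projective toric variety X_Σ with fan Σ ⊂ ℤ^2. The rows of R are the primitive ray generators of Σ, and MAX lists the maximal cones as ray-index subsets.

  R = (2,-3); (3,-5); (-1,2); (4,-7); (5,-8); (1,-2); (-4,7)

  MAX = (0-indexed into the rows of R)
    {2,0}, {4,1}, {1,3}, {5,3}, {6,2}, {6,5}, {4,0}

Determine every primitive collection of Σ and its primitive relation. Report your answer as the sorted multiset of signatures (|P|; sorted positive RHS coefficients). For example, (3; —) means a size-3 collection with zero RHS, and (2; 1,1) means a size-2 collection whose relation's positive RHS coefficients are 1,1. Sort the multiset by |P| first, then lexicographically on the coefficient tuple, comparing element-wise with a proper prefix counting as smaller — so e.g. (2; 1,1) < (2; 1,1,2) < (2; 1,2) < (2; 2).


Δ(Σ) — 7 vertices, 14 min non-faces:

  {2,5}:  v_{2} + v_{5} = 0  ⟹  sig = (2; —)
  {3,6}:  v_{3} + v_{6} = 0  ⟹  sig = (2; —)
  {0,1}:  v_{0} + v_{1} = v_{4}  ⟹  sig = (2; 1)
  {0,5}:  v_{0} + v_{5} = v_{1}  ⟹  sig = (2; 1)
  {1,2}:  v_{1} + v_{2} = v_{0}  ⟹  sig = (2; 1)
  {1,5}:  v_{1} + v_{5} = v_{3}  ⟹  sig = (2; 1)
  {1,6}:  v_{1} + v_{6} = v_{2}  ⟹  sig = (2; 1)
  {2,3}:  v_{2} + v_{3} = v_{1}  ⟹  sig = (2; 1)
  {4,6}:  v_{4} + v_{6} = v_{0} + v_{2}  ⟹  sig = (2; 1,1)
  {0,3}:  v_{0} + v_{3} = 2·v_{1}  ⟹  sig = (2; 2)
  {0,6}:  v_{0} + v_{6} = 2·v_{2}  ⟹  sig = (2; 2)
  {2,4}:  v_{2} + v_{4} = 2·v_{0}  ⟹  sig = (2; 2)
  {4,5}:  v_{4} + v_{5} = 2·v_{1}  ⟹  sig = (2; 2)
  {3,4}:  v_{3} + v_{4} = 3·v_{1}  ⟹  sig = (2; 3)

so the primitive-relation signature multiset is
    |P|=2: 14 collections, coeffs (), (), (1), (1), (1), (1), (1), (1), (1,1), (2), (2), (2), (2), (3)


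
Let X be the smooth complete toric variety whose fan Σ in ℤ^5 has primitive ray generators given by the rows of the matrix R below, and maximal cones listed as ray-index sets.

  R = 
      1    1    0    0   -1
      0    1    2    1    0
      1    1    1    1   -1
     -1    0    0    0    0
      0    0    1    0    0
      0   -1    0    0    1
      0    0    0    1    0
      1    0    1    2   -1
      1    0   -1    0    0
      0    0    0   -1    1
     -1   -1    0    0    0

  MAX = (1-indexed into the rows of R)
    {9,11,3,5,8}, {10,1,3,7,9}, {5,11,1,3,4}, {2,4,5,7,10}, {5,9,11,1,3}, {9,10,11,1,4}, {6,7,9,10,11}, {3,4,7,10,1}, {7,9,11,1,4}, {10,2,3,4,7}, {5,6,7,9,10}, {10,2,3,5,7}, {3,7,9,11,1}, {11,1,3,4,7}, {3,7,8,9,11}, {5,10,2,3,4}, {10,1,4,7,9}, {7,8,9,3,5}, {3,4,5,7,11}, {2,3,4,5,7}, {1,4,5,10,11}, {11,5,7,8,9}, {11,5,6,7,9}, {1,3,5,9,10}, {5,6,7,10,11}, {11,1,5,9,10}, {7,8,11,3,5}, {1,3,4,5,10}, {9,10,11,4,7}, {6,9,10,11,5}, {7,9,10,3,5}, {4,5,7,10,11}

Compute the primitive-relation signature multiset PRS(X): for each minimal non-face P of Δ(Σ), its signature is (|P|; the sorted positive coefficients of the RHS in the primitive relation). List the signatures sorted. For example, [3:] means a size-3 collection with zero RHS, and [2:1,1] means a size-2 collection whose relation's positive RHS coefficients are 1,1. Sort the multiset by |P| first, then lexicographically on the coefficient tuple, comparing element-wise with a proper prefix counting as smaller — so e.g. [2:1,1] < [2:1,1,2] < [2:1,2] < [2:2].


The 20 primitive collections of Σ (r=11, n=5):

  • {1,6}:  v_{1} + v_{6} = v_{5} + v_{9} — sig = [2:1,1]
  • {2,9}:  v_{2} + v_{9} = v_{3} + v_{7} + v_{10} — sig = [2:1,1,1]
  • {4,6}:  v_{4} + v_{6} = v_{7} + v_{10} + v_{11} — sig = [2:1,1,1]
  • {4,8}:  v_{4} + v_{8} = v_{3} + v_{7} + v_{11} — sig = [2:1,1,1]
  • {1,2}:  v_{1} + v_{2} = 2·v_{3} + v_{4} + v_{10} — sig = [2:1,1,2]
  • {1,8}:  v_{1} + v_{8} = 2·v_{3} + v_{9} + v_{11} — sig = [2:1,1,2]
  • {2,11}:  v_{2} + v_{11} = v_{4} + 2·v_{5} + v_{7} — sig = [2:1,1,2]
  • {3,6}:  v_{3} + v_{6} = 2·v_{5} + v_{7} + v_{9} — sig = [2:1,1,2]
  • {8,10}:  v_{8} + v_{10} = 2·v_{5} + v_{7} + v_{9} — sig = [2:1,1,2]
  • {2,6}:  v_{2} + v_{6} = 2·v_{5} + 2·v_{7} + v_{10} — sig = [2:1,2,2]
  • {2,8}:  v_{2} + v_{8} = v_{3} + 2·v_{5} + 2·v_{7} — sig = [2:1,2,2]
  • {6,8}:  v_{6} + v_{8} = 3·v_{5} + 2·v_{7} + 2·v_{9} + v_{11} — sig = [2:1,2,2,3]
  • {4,5,9}:  v_{4} + v_{5} + v_{9} = 0 — sig = [3:]
  • {1,5,7}:  v_{1} + v_{5} + v_{7} = v_{3} — sig = [3:1]
  • {3,10,11}:  v_{3} + v_{10} + v_{11} = v_{5} — sig = [3:1]
  • {3,4,9}:  v_{3} + v_{4} + v_{9} = v_{1} + v_{7} — sig = [3:1,1]
  • {1,7,10,11}:  v_{1} + v_{7} + v_{10} + v_{11} = 0 — sig = [4:]
  • {3,4,5,7,10}:  v_{3} + v_{4} + v_{5} + v_{7} + v_{10} = v_{2} — sig = [5:1]
  • {3,5,7,9,11}:  v_{3} + v_{5} + v_{7} + v_{9} + v_{11} = v_{8} — sig = [5:1]
  • {5,7,9,10,11}:  v_{5} + v_{7} + v_{9} + v_{10} + v_{11} = v_{6} — sig = [5:1]

Signatures (|P|; sorted positive RHS coefficients), sorted:
[[2:1,1], [2:1,1,1], [2:1,1,1], [2:1,1,1], [2:1,1,2], [2:1,1,2], [2:1,1,2], [2:1,1,2], [2:1,1,2], [2:1,2,2], [2:1,2,2], [2:1,2,2,3], [3:], [3:1], [3:1], [3:1,1], [4:], [5:1], [5:1], [5:1]]


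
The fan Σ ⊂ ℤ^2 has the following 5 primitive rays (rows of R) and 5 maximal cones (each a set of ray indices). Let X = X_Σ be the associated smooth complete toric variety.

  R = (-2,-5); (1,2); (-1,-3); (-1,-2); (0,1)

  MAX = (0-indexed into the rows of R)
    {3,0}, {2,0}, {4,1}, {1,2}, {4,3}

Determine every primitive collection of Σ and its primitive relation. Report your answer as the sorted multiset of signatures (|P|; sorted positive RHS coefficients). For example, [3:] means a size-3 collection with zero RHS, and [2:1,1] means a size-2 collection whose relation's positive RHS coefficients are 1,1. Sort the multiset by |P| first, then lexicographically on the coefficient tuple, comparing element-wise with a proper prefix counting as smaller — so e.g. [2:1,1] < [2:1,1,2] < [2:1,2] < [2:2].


5 minimal non-faces of Δ(Σ) (on 5 rays):

  P = {1,3}:  v_{1} + v_{3} = 0  →  sig = [2:]
  P = {0,1}:  v_{0} + v_{1} = v_{2}  →  sig = [2:1]
  P = {2,3}:  v_{2} + v_{3} = v_{0}  →  sig = [2:1]
  P = {2,4}:  v_{2} + v_{4} = v_{3}  →  sig = [2:1]
  P = {0,4}:  v_{0} + v_{4} = 2·v_{3}  →  sig = [2:2]

Sorted signature multiset PRS(X):
[[2:], [2:1], [2:1], [2:1], [2:2]]


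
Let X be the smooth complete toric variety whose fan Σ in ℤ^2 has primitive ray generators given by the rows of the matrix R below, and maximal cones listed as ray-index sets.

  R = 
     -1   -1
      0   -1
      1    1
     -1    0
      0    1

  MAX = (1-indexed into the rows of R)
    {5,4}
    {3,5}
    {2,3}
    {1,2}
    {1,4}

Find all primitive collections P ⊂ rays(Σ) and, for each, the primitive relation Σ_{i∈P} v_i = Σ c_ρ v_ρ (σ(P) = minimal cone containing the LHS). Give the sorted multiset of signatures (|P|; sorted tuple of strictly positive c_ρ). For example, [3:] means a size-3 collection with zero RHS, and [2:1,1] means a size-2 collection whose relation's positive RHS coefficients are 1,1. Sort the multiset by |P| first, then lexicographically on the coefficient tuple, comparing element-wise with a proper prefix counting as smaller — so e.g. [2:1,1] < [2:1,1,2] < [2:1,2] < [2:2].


Δ(Σ) — 5 vertices, 5 min non-faces:

  {1,3}:  v_{1} + v_{3} = 0  ⟹  sig = [2:]
  {2,5}:  v_{2} + v_{5} = 0  ⟹  sig = [2:]
  {1,5}:  v_{1} + v_{5} = v_{4}  ⟹  sig = [2:1]
  {2,4}:  v_{2} + v_{4} = v_{1}  ⟹  sig = [2:1]
  {3,4}:  v_{3} + v_{4} = v_{5}  ⟹  sig = [2:1]

so the primitive-relation signature multiset is
{ [2:] ×2,  [2:1] ×3 }
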